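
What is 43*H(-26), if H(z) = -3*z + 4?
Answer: 3526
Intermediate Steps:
H(z) = 4 - 3*z
43*H(-26) = 43*(4 - 3*(-26)) = 43*(4 + 78) = 43*82 = 3526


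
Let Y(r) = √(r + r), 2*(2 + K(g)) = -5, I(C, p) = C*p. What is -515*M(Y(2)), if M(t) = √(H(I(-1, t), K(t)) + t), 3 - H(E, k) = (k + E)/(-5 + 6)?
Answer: -515*√46/2 ≈ -1746.4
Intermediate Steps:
K(g) = -9/2 (K(g) = -2 + (½)*(-5) = -2 - 5/2 = -9/2)
H(E, k) = 3 - E - k (H(E, k) = 3 - (k + E)/(-5 + 6) = 3 - (E + k)/1 = 3 - (E + k) = 3 + (-E - k) = 3 - E - k)
Y(r) = √2*√r (Y(r) = √(2*r) = √2*√r)
M(t) = √(15/2 + 2*t) (M(t) = √((3 - (-1)*t - 1*(-9/2)) + t) = √((3 + t + 9/2) + t) = √((15/2 + t) + t) = √(15/2 + 2*t))
-515*M(Y(2)) = -515*√(30 + 8*(√2*√2))/2 = -515*√(30 + 8*2)/2 = -515*√(30 + 16)/2 = -515*√46/2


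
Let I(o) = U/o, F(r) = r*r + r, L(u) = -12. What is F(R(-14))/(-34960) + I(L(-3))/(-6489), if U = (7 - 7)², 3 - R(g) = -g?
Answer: -11/3496 ≈ -0.0031465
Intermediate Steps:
R(g) = 3 + g (R(g) = 3 - (-1)*g = 3 + g)
U = 0 (U = 0² = 0)
F(r) = r + r² (F(r) = r² + r = r + r²)
I(o) = 0 (I(o) = 0/o = 0)
F(R(-14))/(-34960) + I(L(-3))/(-6489) = ((3 - 14)*(1 + (3 - 14)))/(-34960) + 0/(-6489) = -11*(1 - 11)*(-1/34960) + 0*(-1/6489) = -11*(-10)*(-1/34960) + 0 = 110*(-1/34960) + 0 = -11/3496 + 0 = -11/3496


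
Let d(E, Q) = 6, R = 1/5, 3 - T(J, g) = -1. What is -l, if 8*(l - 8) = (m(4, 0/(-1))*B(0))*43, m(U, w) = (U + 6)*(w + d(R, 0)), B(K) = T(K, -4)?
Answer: -1298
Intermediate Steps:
T(J, g) = 4 (T(J, g) = 3 - 1*(-1) = 3 + 1 = 4)
R = ⅕ ≈ 0.20000
B(K) = 4
m(U, w) = (6 + U)*(6 + w) (m(U, w) = (U + 6)*(w + 6) = (6 + U)*(6 + w))
l = 1298 (l = 8 + (((36 + 6*4 + 6*(0/(-1)) + 4*(0/(-1)))*4)*43)/8 = 8 + (((36 + 24 + 6*(0*(-1)) + 4*(0*(-1)))*4)*43)/8 = 8 + (((36 + 24 + 6*0 + 4*0)*4)*43)/8 = 8 + (((36 + 24 + 0 + 0)*4)*43)/8 = 8 + ((60*4)*43)/8 = 8 + (240*43)/8 = 8 + (⅛)*10320 = 8 + 1290 = 1298)
-l = -1*1298 = -1298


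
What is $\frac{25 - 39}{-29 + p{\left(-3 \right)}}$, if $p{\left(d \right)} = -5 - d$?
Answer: $\frac{14}{31} \approx 0.45161$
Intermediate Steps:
$\frac{25 - 39}{-29 + p{\left(-3 \right)}} = \frac{25 - 39}{-29 - 2} = - \frac{14}{-29 + \left(-5 + 3\right)} = - \frac{14}{-29 - 2} = - \frac{14}{-31} = \left(-14\right) \left(- \frac{1}{31}\right) = \frac{14}{31}$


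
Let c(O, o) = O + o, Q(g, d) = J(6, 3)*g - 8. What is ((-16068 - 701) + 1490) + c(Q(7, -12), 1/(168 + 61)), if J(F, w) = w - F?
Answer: -3505531/229 ≈ -15308.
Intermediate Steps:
Q(g, d) = -8 - 3*g (Q(g, d) = (3 - 1*6)*g - 8 = (3 - 6)*g - 8 = -3*g - 8 = -8 - 3*g)
((-16068 - 701) + 1490) + c(Q(7, -12), 1/(168 + 61)) = ((-16068 - 701) + 1490) + ((-8 - 3*7) + 1/(168 + 61)) = (-16769 + 1490) + ((-8 - 21) + 1/229) = -15279 + (-29 + 1/229) = -15279 - 6640/229 = -3505531/229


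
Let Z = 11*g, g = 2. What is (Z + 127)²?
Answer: 22201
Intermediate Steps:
Z = 22 (Z = 11*2 = 22)
(Z + 127)² = (22 + 127)² = 149² = 22201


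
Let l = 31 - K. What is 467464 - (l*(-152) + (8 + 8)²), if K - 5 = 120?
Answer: 452920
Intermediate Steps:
K = 125 (K = 5 + 120 = 125)
l = -94 (l = 31 - 1*125 = 31 - 125 = -94)
467464 - (l*(-152) + (8 + 8)²) = 467464 - (-94*(-152) + (8 + 8)²) = 467464 - (14288 + 16²) = 467464 - (14288 + 256) = 467464 - 1*14544 = 467464 - 14544 = 452920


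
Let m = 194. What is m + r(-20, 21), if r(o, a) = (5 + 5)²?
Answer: 294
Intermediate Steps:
r(o, a) = 100 (r(o, a) = 10² = 100)
m + r(-20, 21) = 194 + 100 = 294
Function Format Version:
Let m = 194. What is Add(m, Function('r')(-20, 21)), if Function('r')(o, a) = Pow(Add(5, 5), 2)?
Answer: 294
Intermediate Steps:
Function('r')(o, a) = 100 (Function('r')(o, a) = Pow(10, 2) = 100)
Add(m, Function('r')(-20, 21)) = Add(194, 100) = 294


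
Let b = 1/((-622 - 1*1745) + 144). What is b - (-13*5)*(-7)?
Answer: -1011466/2223 ≈ -455.00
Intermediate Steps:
b = -1/2223 (b = 1/((-622 - 1745) + 144) = 1/(-2367 + 144) = 1/(-2223) = -1/2223 ≈ -0.00044984)
b - (-13*5)*(-7) = -1/2223 - (-13*5)*(-7) = -1/2223 - (-65)*(-7) = -1/2223 - 1*455 = -1/2223 - 455 = -1011466/2223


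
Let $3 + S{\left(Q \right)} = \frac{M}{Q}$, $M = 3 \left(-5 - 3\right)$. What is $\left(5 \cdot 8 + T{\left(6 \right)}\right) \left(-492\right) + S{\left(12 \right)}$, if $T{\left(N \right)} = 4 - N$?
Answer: $-18701$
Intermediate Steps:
$M = -24$ ($M = 3 \left(-8\right) = -24$)
$S{\left(Q \right)} = -3 - \frac{24}{Q}$
$\left(5 \cdot 8 + T{\left(6 \right)}\right) \left(-492\right) + S{\left(12 \right)} = \left(5 \cdot 8 + \left(4 - 6\right)\right) \left(-492\right) - \left(3 + \frac{24}{12}\right) = \left(40 + \left(4 - 6\right)\right) \left(-492\right) - 5 = \left(40 - 2\right) \left(-492\right) - 5 = 38 \left(-492\right) - 5 = -18696 - 5 = -18701$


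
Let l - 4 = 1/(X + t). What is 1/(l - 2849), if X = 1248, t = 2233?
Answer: -3481/9903444 ≈ -0.00035149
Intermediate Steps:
l = 13925/3481 (l = 4 + 1/(1248 + 2233) = 4 + 1/3481 = 13925/3481 ≈ 4.0003)
1/(l - 2849) = 1/(13925/3481 - 2849) = 1/(-9903444/3481) = -3481/9903444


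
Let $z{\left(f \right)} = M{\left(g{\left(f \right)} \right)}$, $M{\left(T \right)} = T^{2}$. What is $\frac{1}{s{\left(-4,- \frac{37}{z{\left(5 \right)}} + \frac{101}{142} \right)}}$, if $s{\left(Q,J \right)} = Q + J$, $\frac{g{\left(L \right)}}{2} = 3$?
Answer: $- \frac{2556}{11033} \approx -0.23167$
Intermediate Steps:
$g{\left(L \right)} = 6$ ($g{\left(L \right)} = 2 \cdot 3 = 6$)
$z{\left(f \right)} = 36$ ($z{\left(f \right)} = 6^{2} = 36$)
$s{\left(Q,J \right)} = J + Q$
$\frac{1}{s{\left(-4,- \frac{37}{z{\left(5 \right)}} + \frac{101}{142} \right)}} = \frac{1}{\left(- \frac{37}{36} + \frac{101}{142}\right) - 4} = \frac{1}{- \frac{809}{2556} - 4} = \frac{1}{- \frac{11033}{2556}} = - \frac{2556}{11033}$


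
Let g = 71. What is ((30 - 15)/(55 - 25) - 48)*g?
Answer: -6745/2 ≈ -3372.5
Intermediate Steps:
((30 - 15)/(55 - 25) - 48)*g = ((30 - 15)/(55 - 25) - 48)*71 = (15/30 - 48)*71 = (15*(1/30) - 48)*71 = (1/2 - 48)*71 = -95/2*71 = -6745/2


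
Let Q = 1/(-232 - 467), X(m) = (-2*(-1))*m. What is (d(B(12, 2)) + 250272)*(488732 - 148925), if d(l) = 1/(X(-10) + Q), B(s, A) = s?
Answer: 1189002408158331/13981 ≈ 8.5044e+10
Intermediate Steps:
X(m) = 2*m
Q = -1/699 (Q = 1/(-699) = -1/699 ≈ -0.0014306)
d(l) = -699/13981 (d(l) = 1/(2*(-10) - 1/699) = 1/(-20 - 1/699) = 1/(-13981/699) = -699/13981)
(d(B(12, 2)) + 250272)*(488732 - 148925) = (-699/13981 + 250272)*(488732 - 148925) = (3499052133/13981)*339807 = 1189002408158331/13981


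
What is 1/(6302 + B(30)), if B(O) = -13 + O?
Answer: 1/6319 ≈ 0.00015825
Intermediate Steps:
1/(6302 + B(30)) = 1/(6302 + (-13 + 30)) = 1/(6302 + 17) = 1/6319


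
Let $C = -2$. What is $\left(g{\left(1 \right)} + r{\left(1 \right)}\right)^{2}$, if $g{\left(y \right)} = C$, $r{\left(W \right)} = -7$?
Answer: $81$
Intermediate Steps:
$g{\left(y \right)} = -2$
$\left(g{\left(1 \right)} + r{\left(1 \right)}\right)^{2} = \left(-2 - 7\right)^{2} = \left(-9\right)^{2} = 81$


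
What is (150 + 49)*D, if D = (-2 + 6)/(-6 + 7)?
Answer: 796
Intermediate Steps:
D = 4 (D = 4/1 = 1*4 = 4)
(150 + 49)*D = (150 + 49)*4 = 199*4 = 796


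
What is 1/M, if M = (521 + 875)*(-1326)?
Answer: -1/1851096 ≈ -5.4022e-7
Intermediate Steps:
M = -1851096 (M = 1396*(-1326) = -1851096)
1/M = 1/(-1851096) = -1/1851096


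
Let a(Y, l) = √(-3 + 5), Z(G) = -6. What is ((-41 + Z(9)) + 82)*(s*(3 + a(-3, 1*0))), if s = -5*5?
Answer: -2625 - 875*√2 ≈ -3862.4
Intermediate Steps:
s = -25
a(Y, l) = √2
((-41 + Z(9)) + 82)*(s*(3 + a(-3, 1*0))) = ((-41 - 6) + 82)*(-25*(3 + √2)) = (-47 + 82)*(-75 - 25*√2) = 35*(-75 - 25*√2) = -2625 - 875*√2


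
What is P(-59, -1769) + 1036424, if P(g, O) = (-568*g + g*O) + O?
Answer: 1172538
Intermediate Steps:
P(g, O) = O - 568*g + O*g (P(g, O) = (-568*g + O*g) + O = O - 568*g + O*g)
P(-59, -1769) + 1036424 = (-1769 - 568*(-59) - 1769*(-59)) + 1036424 = (-1769 + 33512 + 104371) + 1036424 = 136114 + 1036424 = 1172538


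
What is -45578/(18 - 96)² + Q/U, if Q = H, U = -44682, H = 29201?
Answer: -7096715/871299 ≈ -8.1450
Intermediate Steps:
Q = 29201
-45578/(18 - 96)² + Q/U = -45578/(18 - 96)² + 29201/(-44682) = -45578/((-78)²) + 29201*(-1/44682) = -45578/6084 - 29201/44682 = -45578*1/6084 - 29201/44682 = -1753/234 - 29201/44682 = -7096715/871299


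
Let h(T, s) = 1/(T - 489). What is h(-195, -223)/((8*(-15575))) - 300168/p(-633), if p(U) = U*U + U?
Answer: -1065926568131/1420638861600 ≈ -0.75031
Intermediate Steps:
h(T, s) = 1/(-489 + T)
p(U) = U + U² (p(U) = U² + U = U + U²)
h(-195, -223)/((8*(-15575))) - 300168/p(-633) = 1/((-489 - 195)*((8*(-15575)))) - 300168*(-1/(633*(1 - 633))) = 1/(-684*(-124600)) - 300168/((-633*(-632))) = -1/684*(-1/124600) - 300168/400056 = 1/85226400 - 300168*1/400056 = 1/85226400 - 12507/16669 = -1065926568131/1420638861600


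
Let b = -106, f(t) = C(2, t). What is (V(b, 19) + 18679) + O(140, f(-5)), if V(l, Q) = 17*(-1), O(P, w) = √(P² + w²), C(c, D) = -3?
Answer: 18662 + √19609 ≈ 18802.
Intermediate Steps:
f(t) = -3
V(l, Q) = -17
(V(b, 19) + 18679) + O(140, f(-5)) = (-17 + 18679) + √(140² + (-3)²) = 18662 + √(19600 + 9) = 18662 + √19609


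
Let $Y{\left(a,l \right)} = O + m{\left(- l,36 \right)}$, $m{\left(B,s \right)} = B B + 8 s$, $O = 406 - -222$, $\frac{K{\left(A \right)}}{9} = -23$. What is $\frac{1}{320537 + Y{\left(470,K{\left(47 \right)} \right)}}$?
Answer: $\frac{1}{364302} \approx 2.745 \cdot 10^{-6}$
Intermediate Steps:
$K{\left(A \right)} = -207$ ($K{\left(A \right)} = 9 \left(-23\right) = -207$)
$O = 628$ ($O = 406 + 222 = 628$)
$m{\left(B,s \right)} = B^{2} + 8 s$
$Y{\left(a,l \right)} = 916 + l^{2}$ ($Y{\left(a,l \right)} = 628 + \left(\left(- l\right)^{2} + 8 \cdot 36\right) = 628 + \left(l^{2} + 288\right) = 628 + \left(288 + l^{2}\right) = 916 + l^{2}$)
$\frac{1}{320537 + Y{\left(470,K{\left(47 \right)} \right)}} = \frac{1}{320537 + \left(916 + \left(-207\right)^{2}\right)} = \frac{1}{320537 + \left(916 + 42849\right)} = \frac{1}{320537 + 43765} = \frac{1}{364302}$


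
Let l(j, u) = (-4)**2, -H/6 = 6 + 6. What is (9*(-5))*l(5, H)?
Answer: -720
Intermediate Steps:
H = -72 (H = -6*(6 + 6) = -6*12 = -72)
l(j, u) = 16
(9*(-5))*l(5, H) = (9*(-5))*16 = -45*16 = -720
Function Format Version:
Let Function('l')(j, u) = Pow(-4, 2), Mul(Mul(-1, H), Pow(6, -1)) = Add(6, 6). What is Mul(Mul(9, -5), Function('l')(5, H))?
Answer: -720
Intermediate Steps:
H = -72 (H = Mul(-6, Add(6, 6)) = Mul(-6, 12) = -72)
Function('l')(j, u) = 16
Mul(Mul(9, -5), Function('l')(5, H)) = Mul(Mul(9, -5), 16) = Mul(-45, 16) = -720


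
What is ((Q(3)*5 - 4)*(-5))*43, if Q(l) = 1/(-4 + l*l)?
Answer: 645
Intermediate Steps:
Q(l) = 1/(-4 + l²)
((Q(3)*5 - 4)*(-5))*43 = ((5/(-4 + 3²) - 4)*(-5))*43 = ((5/(-4 + 9) - 4)*(-5))*43 = ((5/5 - 4)*(-5))*43 = (((⅕)*5 - 4)*(-5))*43 = ((1 - 4)*(-5))*43 = -3*(-5)*43 = 15*43 = 645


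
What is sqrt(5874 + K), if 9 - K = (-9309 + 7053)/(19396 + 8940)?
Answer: sqrt(18451932114)/1771 ≈ 76.701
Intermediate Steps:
K = 16080/1771 (K = 9 - (-9309 + 7053)/(19396 + 8940) = 9 - (-2256)/28336 = 9 - 1*(-141/1771) = 9 + 141/1771 = 16080/1771 ≈ 9.0796)
sqrt(5874 + K) = sqrt(5874 + 16080/1771) = sqrt(10418934/1771) = sqrt(18451932114)/1771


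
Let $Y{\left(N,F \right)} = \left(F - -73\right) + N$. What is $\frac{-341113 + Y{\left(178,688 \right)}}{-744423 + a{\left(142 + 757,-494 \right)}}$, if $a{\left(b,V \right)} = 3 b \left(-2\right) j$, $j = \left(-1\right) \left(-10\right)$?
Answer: $\frac{340174}{798363} \approx 0.42609$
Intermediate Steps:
$j = 10$
$Y{\left(N,F \right)} = 73 + F + N$ ($Y{\left(N,F \right)} = \left(F + 73\right) + N = \left(73 + F\right) + N = 73 + F + N$)
$a{\left(b,V \right)} = - 60 b$ ($a{\left(b,V \right)} = 3 b \left(-2\right) 10 = - 6 b 10 = - 60 b$)
$\frac{-341113 + Y{\left(178,688 \right)}}{-744423 + a{\left(142 + 757,-494 \right)}} = \frac{-341113 + \left(73 + 688 + 178\right)}{-744423 - 60 \left(142 + 757\right)} = \frac{-341113 + 939}{-744423 - 53940} = - \frac{340174}{-744423 - 53940} = - \frac{340174}{-798363} = \left(-340174\right) \left(- \frac{1}{798363}\right) = \frac{340174}{798363}$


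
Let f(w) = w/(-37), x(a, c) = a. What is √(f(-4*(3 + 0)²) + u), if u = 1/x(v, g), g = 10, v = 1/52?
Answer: 14*√370/37 ≈ 7.2783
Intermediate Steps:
v = 1/52 ≈ 0.019231
f(w) = -w/37 (f(w) = w*(-1/37) = -w/37)
u = 52 (u = 1/(1/52) = 52)
√(f(-4*(3 + 0)²) + u) = √(-(-4)*(3 + 0)²/37 + 52) = √(-(-4)*3²/37 + 52) = √(-(-4)*9/37 + 52) = √(-1/37*(-36) + 52) = √(36/37 + 52) = √(1960/37) = 14*√370/37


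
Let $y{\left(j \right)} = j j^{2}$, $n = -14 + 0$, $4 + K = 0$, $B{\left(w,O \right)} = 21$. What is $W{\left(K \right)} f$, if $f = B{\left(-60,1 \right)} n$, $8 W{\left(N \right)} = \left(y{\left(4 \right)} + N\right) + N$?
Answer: $-2058$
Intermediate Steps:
$K = -4$ ($K = -4 + 0 = -4$)
$n = -14$
$y{\left(j \right)} = j^{3}$
$W{\left(N \right)} = 8 + \frac{N}{4}$ ($W{\left(N \right)} = \frac{\left(4^{3} + N\right) + N}{8} = \frac{\left(64 + N\right) + N}{8} = \frac{64 + 2 N}{8} = 8 + \frac{N}{4}$)
$f = -294$ ($f = 21 \left(-14\right) = -294$)
$W{\left(K \right)} f = \left(8 + \frac{1}{4} \left(-4\right)\right) \left(-294\right) = \left(8 - 1\right) \left(-294\right) = 7 \left(-294\right) = -2058$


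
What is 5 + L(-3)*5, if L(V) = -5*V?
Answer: 80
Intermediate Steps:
5 + L(-3)*5 = 5 - 5*(-3)*5 = 5 + 15*5 = 5 + 75 = 80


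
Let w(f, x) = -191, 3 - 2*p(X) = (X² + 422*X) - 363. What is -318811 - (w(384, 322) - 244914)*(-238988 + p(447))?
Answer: -212274558187/2 ≈ -1.0614e+11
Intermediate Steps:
p(X) = 183 - 211*X - X²/2 (p(X) = 3/2 - ((X² + 422*X) - 363)/2 = 3/2 - (-363 + X² + 422*X)/2 = 3/2 + (363/2 - 211*X - X²/2) = 183 - 211*X - X²/2)
-318811 - (w(384, 322) - 244914)*(-238988 + p(447)) = -318811 - (-191 - 244914)*(-238988 + (183 - 211*447 - ½*447²)) = -318811 - (-245105)*(-238988 + (183 - 94317 - ½*199809)) = -318811 - (-245105)*(-238988 + (183 - 94317 - 199809/2)) = -318811 - (-245105)*(-238988 - 388077/2) = -318811 - (-245105)*(-866053)/2 = -318811 - 1*212273920565/2 = -318811 - 212273920565/2 = -212274558187/2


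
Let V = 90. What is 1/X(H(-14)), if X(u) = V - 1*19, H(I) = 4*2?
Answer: 1/71 ≈ 0.014085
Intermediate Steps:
H(I) = 8
X(u) = 71 (X(u) = 90 - 1*19 = 90 - 19 = 71)
1/X(H(-14)) = 1/71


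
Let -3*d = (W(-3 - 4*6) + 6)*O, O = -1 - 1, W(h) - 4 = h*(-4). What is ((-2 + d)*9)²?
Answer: 476100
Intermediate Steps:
W(h) = 4 - 4*h (W(h) = 4 + h*(-4) = 4 - 4*h)
O = -2
d = 236/3 (d = -((4 - 4*(-3 - 4*6)) + 6)*(-2)/3 = -((4 - 4*(-3 - 24)) + 6)*(-2)/3 = -((4 - 4*(-27)) + 6)*(-2)/3 = -((4 + 108) + 6)*(-2)/3 = -(112 + 6)*(-2)/3 = -118*(-2)/3 = -⅓*(-236) = 236/3 ≈ 78.667)
((-2 + d)*9)² = ((-2 + 236/3)*9)² = ((230/3)*9)² = 690² = 476100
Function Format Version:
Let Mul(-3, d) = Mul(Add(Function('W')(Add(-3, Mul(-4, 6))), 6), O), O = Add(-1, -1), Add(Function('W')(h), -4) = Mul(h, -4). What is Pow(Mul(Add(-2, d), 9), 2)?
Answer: 476100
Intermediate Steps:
Function('W')(h) = Add(4, Mul(-4, h)) (Function('W')(h) = Add(4, Mul(h, -4)) = Add(4, Mul(-4, h)))
O = -2
d = Rational(236, 3) (d = Mul(Rational(-1, 3), Mul(Add(Add(4, Mul(-4, Add(-3, Mul(-4, 6)))), 6), -2)) = Mul(Rational(-1, 3), Mul(Add(Add(4, Mul(-4, Add(-3, -24))), 6), -2)) = Mul(Rational(-1, 3), Mul(Add(Add(4, Mul(-4, -27)), 6), -2)) = Mul(Rational(-1, 3), Mul(Add(Add(4, 108), 6), -2)) = Mul(Rational(-1, 3), Mul(Add(112, 6), -2)) = Mul(Rational(-1, 3), Mul(118, -2)) = Mul(Rational(-1, 3), -236) = Rational(236, 3) ≈ 78.667)
Pow(Mul(Add(-2, d), 9), 2) = Pow(Mul(Add(-2, Rational(236, 3)), 9), 2) = Pow(Mul(Rational(230, 3), 9), 2) = Pow(690, 2) = 476100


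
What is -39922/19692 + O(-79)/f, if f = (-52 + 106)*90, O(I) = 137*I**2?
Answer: 462304829/2658420 ≈ 173.90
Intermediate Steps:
f = 4860 (f = 54*90 = 4860)
-39922/19692 + O(-79)/f = -39922/19692 + (137*(-79)**2)/4860 = -39922*1/19692 + (137*6241)*(1/4860) = -19961/9846 + 855017*(1/4860) = -19961/9846 + 855017/4860 = 462304829/2658420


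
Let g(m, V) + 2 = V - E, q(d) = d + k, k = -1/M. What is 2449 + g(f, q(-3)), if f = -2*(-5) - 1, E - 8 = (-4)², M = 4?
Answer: 9679/4 ≈ 2419.8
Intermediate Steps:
E = 24 (E = 8 + (-4)² = 8 + 16 = 24)
k = -¼ (k = -1/4 = -1*¼ = -¼ ≈ -0.25000)
q(d) = -¼ + d (q(d) = d - ¼ = -¼ + d)
f = 9 (f = 10 - 1 = 9)
g(m, V) = -26 + V (g(m, V) = -2 + (V - 1*24) = -2 + (V - 24) = -2 + (-24 + V) = -26 + V)
2449 + g(f, q(-3)) = 2449 + (-26 + (-¼ - 3)) = 2449 + (-26 - 13/4) = 2449 - 117/4 = 9679/4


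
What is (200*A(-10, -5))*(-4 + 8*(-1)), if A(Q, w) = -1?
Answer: 2400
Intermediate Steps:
(200*A(-10, -5))*(-4 + 8*(-1)) = (200*(-1))*(-4 + 8*(-1)) = -200*(-4 - 8) = -200*(-12) = 2400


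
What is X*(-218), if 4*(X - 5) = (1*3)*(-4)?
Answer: -436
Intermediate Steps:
X = 2 (X = 5 + ((1*3)*(-4))/4 = 5 + (3*(-4))/4 = 5 + (1/4)*(-12) = 5 - 3 = 2)
X*(-218) = 2*(-218) = -436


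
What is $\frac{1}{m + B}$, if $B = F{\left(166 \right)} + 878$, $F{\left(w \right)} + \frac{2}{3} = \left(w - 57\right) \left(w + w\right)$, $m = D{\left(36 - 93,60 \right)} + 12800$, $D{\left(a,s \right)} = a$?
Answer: $\frac{3}{149425} \approx 2.0077 \cdot 10^{-5}$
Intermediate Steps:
$m = 12743$ ($m = \left(36 - 93\right) + 12800 = -57 + 12800 = 12743$)
$F{\left(w \right)} = - \frac{2}{3} + 2 w \left(-57 + w\right)$ ($F{\left(w \right)} = - \frac{2}{3} + \left(w - 57\right) \left(w + w\right) = - \frac{2}{3} + \left(-57 + w\right) 2 w = - \frac{2}{3} + 2 w \left(-57 + w\right)$)
$B = \frac{111196}{3}$ ($B = \left(- \frac{2}{3} - 18924 + 2 \cdot 166^{2}\right) + 878 = \left(- \frac{2}{3} - 18924 + 2 \cdot 27556\right) + 878 = \left(- \frac{2}{3} - 18924 + 55112\right) + 878 = \frac{108562}{3} + 878 = \frac{111196}{3} \approx 37065.0$)
$\frac{1}{m + B} = \frac{1}{12743 + \frac{111196}{3}} = \frac{1}{\frac{149425}{3}} = \frac{3}{149425}$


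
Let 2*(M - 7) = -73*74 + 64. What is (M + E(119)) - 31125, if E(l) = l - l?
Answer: -33787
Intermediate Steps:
E(l) = 0
M = -2662 (M = 7 + (-73*74 + 64)/2 = 7 + (-5402 + 64)/2 = 7 + (½)*(-5338) = 7 - 2669 = -2662)
(M + E(119)) - 31125 = (-2662 + 0) - 31125 = -2662 - 31125 = -33787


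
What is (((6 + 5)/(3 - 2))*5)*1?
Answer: 55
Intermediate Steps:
(((6 + 5)/(3 - 2))*5)*1 = ((11/1)*5)*1 = ((11*1)*5)*1 = (11*5)*1 = 55*1 = 55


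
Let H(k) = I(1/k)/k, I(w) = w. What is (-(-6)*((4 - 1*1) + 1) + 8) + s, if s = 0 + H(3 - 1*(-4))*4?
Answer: 1572/49 ≈ 32.082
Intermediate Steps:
H(k) = k**(-2) (H(k) = (1/k)/k = 1/(k*k) = k**(-2))
s = 4/49 (s = 0 + 4/(3 - 1*(-4))**2 = 0 + 4/(3 + 4)**2 = 0 + 4/7**2 = 0 + (1/49)*4 = 0 + 4/49 = 4/49 ≈ 0.081633)
(-(-6)*((4 - 1*1) + 1) + 8) + s = (-(-6)*((4 - 1*1) + 1) + 8) + 4/49 = (-(-6)*((4 - 1) + 1) + 8) + 4/49 = (-(-6)*(3 + 1) + 8) + 4/49 = (-(-6)*4 + 8) + 4/49 = (-6*(-4) + 8) + 4/49 = (24 + 8) + 4/49 = 32 + 4/49 = 1572/49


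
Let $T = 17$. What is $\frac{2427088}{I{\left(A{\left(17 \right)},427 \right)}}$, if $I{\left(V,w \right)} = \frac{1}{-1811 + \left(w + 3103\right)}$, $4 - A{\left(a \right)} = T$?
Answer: $4172164272$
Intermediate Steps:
$A{\left(a \right)} = -13$ ($A{\left(a \right)} = 4 - 17 = -13$)
$I{\left(V,w \right)} = \frac{1}{1292 + w}$ ($I{\left(V,w \right)} = \frac{1}{-1811 + \left(3103 + w\right)} = \frac{1}{1292 + w}$)
$\frac{2427088}{I{\left(A{\left(17 \right)},427 \right)}} = \frac{2427088}{\frac{1}{1292 + 427}} = \frac{2427088}{\frac{1}{1719}} = 2427088 \frac{1}{\frac{1}{1719}} = 2427088 \cdot 1719 = 4172164272$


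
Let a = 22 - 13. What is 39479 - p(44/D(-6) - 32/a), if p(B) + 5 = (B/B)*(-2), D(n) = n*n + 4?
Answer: 39486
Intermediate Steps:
a = 9
D(n) = 4 + n² (D(n) = n² + 4 = 4 + n²)
p(B) = -7 (p(B) = -5 + (B/B)*(-2) = -5 + 1*(-2) = -5 - 2 = -7)
39479 - p(44/D(-6) - 32/a) = 39479 - 1*(-7) = 39479 + 7 = 39486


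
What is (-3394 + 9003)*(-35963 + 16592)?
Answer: -108651939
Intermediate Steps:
(-3394 + 9003)*(-35963 + 16592) = 5609*(-19371) = -108651939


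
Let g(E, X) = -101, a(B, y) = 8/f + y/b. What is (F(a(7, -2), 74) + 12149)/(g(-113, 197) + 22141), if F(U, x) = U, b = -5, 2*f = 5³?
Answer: 1518691/2755000 ≈ 0.55125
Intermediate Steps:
f = 125/2 (f = (½)*5³ = (½)*125 = 125/2 ≈ 62.500)
a(B, y) = 16/125 - y/5 (a(B, y) = 8/(125/2) + y/(-5) = 8*(2/125) + y*(-⅕) = 16/125 - y/5)
(F(a(7, -2), 74) + 12149)/(g(-113, 197) + 22141) = ((16/125 - ⅕*(-2)) + 12149)/(-101 + 22141) = ((16/125 + ⅖) + 12149)/22040 = (66/125 + 12149)*(1/22040) = (1518691/125)*(1/22040) = 1518691/2755000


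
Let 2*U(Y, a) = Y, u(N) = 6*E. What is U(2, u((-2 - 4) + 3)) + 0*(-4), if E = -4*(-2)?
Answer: 1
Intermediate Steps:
E = 8
u(N) = 48 (u(N) = 6*8 = 48)
U(Y, a) = Y/2
U(2, u((-2 - 4) + 3)) + 0*(-4) = (1/2)*2 + 0*(-4) = 1 + 0 = 1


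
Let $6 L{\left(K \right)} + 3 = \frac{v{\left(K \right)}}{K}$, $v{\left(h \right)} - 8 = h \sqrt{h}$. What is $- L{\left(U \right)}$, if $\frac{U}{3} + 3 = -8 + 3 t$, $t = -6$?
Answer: $\frac{269}{522} - \frac{i \sqrt{87}}{6} \approx 0.51533 - 1.5546 i$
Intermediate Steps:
$v{\left(h \right)} = 8 + h^{\frac{3}{2}}$ ($v{\left(h \right)} = 8 + h \sqrt{h} = 8 + h^{\frac{3}{2}}$)
$U = -87$ ($U = -9 + 3 \left(-8 + 3 \left(-6\right)\right) = -9 + 3 \left(-8 - 18\right) = -9 + 3 \left(-26\right) = -9 - 78 = -87$)
$L{\left(K \right)} = - \frac{1}{2} + \frac{8 + K^{\frac{3}{2}}}{6 K}$ ($L{\left(K \right)} = - \frac{1}{2} + \frac{\left(8 + K^{\frac{3}{2}}\right) \frac{1}{K}}{6} = - \frac{1}{2} + \frac{\frac{1}{K} \left(8 + K^{\frac{3}{2}}\right)}{6} = - \frac{1}{2} + \frac{8 + K^{\frac{3}{2}}}{6 K}$)
$- L{\left(U \right)} = - \frac{8 + \left(-87\right)^{\frac{3}{2}} - -261}{6 \left(-87\right)} = - \frac{\left(-1\right) \left(8 - 87 i \sqrt{87} + 261\right)}{6 \cdot 87} = - \frac{\left(-1\right) \left(269 - 87 i \sqrt{87}\right)}{6 \cdot 87} = - (- \frac{269}{522} + \frac{i \sqrt{87}}{6}) = \frac{269}{522} - \frac{i \sqrt{87}}{6}$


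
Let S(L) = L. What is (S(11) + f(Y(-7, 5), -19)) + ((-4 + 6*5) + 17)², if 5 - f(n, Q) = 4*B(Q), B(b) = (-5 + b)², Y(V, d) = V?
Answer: -439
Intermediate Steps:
f(n, Q) = 5 - 4*(-5 + Q)²
(S(11) + f(Y(-7, 5), -19)) + ((-4 + 6*5) + 17)² = (11 + (5 - 4*(-5 - 19)²)) + ((-4 + 6*5) + 17)² = (11 + (5 - 4*(-24)²)) + ((-4 + 30) + 17)² = (11 + (5 - 4*576)) + (26 + 17)² = (11 + (5 - 2304)) + 43² = (11 - 2299) + 1849 = -2288 + 1849 = -439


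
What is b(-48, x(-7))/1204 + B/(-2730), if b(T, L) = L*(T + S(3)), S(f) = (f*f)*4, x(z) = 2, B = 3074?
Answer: -67261/58695 ≈ -1.1459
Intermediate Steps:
S(f) = 4*f**2 (S(f) = f**2*4 = 4*f**2)
b(T, L) = L*(36 + T) (b(T, L) = L*(T + 4*3**2) = L*(T + 4*9) = L*(T + 36) = L*(36 + T))
b(-48, x(-7))/1204 + B/(-2730) = (2*(36 - 48))/1204 + 3074/(-2730) = (2*(-12))*(1/1204) + 3074*(-1/2730) = -24*1/1204 - 1537/1365 = -6/301 - 1537/1365 = -67261/58695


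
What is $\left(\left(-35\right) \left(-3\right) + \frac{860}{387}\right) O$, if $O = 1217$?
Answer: $\frac{1174405}{9} \approx 1.3049 \cdot 10^{5}$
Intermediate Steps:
$\left(\left(-35\right) \left(-3\right) + \frac{860}{387}\right) O = \left(\left(-35\right) \left(-3\right) + \frac{860}{387}\right) 1217 = \left(105 + 860 \cdot \frac{1}{387}\right) 1217 = \left(105 + \frac{20}{9}\right) 1217 = \frac{965}{9} \cdot 1217 = \frac{1174405}{9}$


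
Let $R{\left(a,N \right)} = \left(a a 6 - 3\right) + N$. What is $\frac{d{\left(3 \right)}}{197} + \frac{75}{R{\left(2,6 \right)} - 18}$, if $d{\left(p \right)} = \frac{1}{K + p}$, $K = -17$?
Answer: $\frac{68947}{8274} \approx 8.333$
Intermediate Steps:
$R{\left(a,N \right)} = -3 + N + 6 a^{2}$ ($R{\left(a,N \right)} = \left(a^{2} \cdot 6 - 3\right) + N = \left(6 a^{2} - 3\right) + N = \left(-3 + 6 a^{2}\right) + N = -3 + N + 6 a^{2}$)
$d{\left(p \right)} = \frac{1}{-17 + p}$
$\frac{d{\left(3 \right)}}{197} + \frac{75}{R{\left(2,6 \right)} - 18} = \frac{1}{\left(-17 + 3\right) 197} + \frac{75}{\left(-3 + 6 + 6 \cdot 2^{2}\right) - 18} = \frac{1}{-14} \cdot \frac{1}{197} + \frac{75}{\left(-3 + 6 + 6 \cdot 4\right) - 18} = \left(- \frac{1}{14}\right) \frac{1}{197} + \frac{75}{\left(-3 + 6 + 24\right) - 18} = - \frac{1}{2758} + \frac{75}{27 - 18} = - \frac{1}{2758} + \frac{75}{9} = - \frac{1}{2758} + 75 \cdot \frac{1}{9} = - \frac{1}{2758} + \frac{25}{3} = \frac{68947}{8274}$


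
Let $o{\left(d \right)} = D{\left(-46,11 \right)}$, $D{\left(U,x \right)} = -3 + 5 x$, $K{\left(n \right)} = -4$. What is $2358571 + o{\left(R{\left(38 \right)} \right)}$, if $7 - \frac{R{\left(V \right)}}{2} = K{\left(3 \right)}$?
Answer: $2358623$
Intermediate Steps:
$R{\left(V \right)} = 22$ ($R{\left(V \right)} = 14 - -8 = 14 + 8 = 22$)
$o{\left(d \right)} = 52$ ($o{\left(d \right)} = -3 + 5 \cdot 11 = -3 + 55 = 52$)
$2358571 + o{\left(R{\left(38 \right)} \right)} = 2358571 + 52 = 2358623$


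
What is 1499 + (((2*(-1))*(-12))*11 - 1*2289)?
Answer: -526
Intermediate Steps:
1499 + (((2*(-1))*(-12))*11 - 1*2289) = 1499 + (-2*(-12)*11 - 2289) = 1499 + (24*11 - 2289) = 1499 + (264 - 2289) = 1499 - 2025 = -526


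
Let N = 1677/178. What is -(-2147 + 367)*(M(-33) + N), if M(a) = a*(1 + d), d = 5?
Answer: -335670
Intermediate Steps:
N = 1677/178 (N = 1677*(1/178) = 1677/178 ≈ 9.4213)
M(a) = 6*a (M(a) = a*(1 + 5) = a*6 = 6*a)
-(-2147 + 367)*(M(-33) + N) = -(-2147 + 367)*(6*(-33) + 1677/178) = -(-1780)*(-198 + 1677/178) = -(-1780)*(-33567)/178 = -1*335670 = -335670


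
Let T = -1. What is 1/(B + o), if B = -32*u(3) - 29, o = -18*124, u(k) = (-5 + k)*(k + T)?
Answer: -1/2133 ≈ -0.00046882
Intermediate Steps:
u(k) = (-1 + k)*(-5 + k) (u(k) = (-5 + k)*(k - 1) = (-5 + k)*(-1 + k) = (-1 + k)*(-5 + k))
o = -2232
B = 99 (B = -32*(5 + 3**2 - 6*3) - 29 = -32*(5 + 9 - 18) - 29 = -32*(-4) - 29 = 128 - 29 = 99)
1/(B + o) = 1/(99 - 2232) = 1/(-2133) = -1/2133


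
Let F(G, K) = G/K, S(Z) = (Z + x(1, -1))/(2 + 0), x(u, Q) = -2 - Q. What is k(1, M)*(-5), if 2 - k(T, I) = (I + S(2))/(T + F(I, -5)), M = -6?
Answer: -45/2 ≈ -22.500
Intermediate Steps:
S(Z) = -½ + Z/2 (S(Z) = (Z + (-2 - 1*(-1)))/(2 + 0) = (Z + (-2 + 1))/2 = (Z - 1)*(½) = (-1 + Z)*(½) = -½ + Z/2)
k(T, I) = 2 - (½ + I)/(T - I/5) (k(T, I) = 2 - (I + (-½ + (½)*2))/(T + I/(-5)) = 2 - (I + (-½ + 1))/(T + I*(-⅕)) = 2 - (I + ½)/(T - I/5) = 2 - (½ + I)/(T - I/5))
k(1, M)*(-5) = ((-5 - 14*(-6) + 20*1)/(2*(-1*(-6) + 5*1)))*(-5) = ((-5 + 84 + 20)/(2*(6 + 5)))*(-5) = ((½)*99/11)*(-5) = ((½)*(1/11)*99)*(-5) = (9/2)*(-5) = -45/2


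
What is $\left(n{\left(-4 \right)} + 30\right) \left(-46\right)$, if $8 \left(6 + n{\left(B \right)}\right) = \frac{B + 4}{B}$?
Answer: $-1104$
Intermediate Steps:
$n{\left(B \right)} = -6 + \frac{4 + B}{8 B}$ ($n{\left(B \right)} = -6 + \frac{\left(B + 4\right) \frac{1}{B}}{8} = -6 + \frac{\left(4 + B\right) \frac{1}{B}}{8} = -6 + \frac{\frac{1}{B} \left(4 + B\right)}{8} = -6 + \frac{4 + B}{8 B}$)
$\left(n{\left(-4 \right)} + 30\right) \left(-46\right) = \left(\frac{4 - -188}{8 \left(-4\right)} + 30\right) \left(-46\right) = \left(\frac{1}{8} \left(- \frac{1}{4}\right) \left(4 + 188\right) + 30\right) \left(-46\right) = \left(\frac{1}{8} \left(- \frac{1}{4}\right) 192 + 30\right) \left(-46\right) = \left(-6 + 30\right) \left(-46\right) = 24 \left(-46\right) = -1104$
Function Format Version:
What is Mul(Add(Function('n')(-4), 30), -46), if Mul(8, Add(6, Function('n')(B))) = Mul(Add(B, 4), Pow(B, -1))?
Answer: -1104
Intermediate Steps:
Function('n')(B) = Add(-6, Mul(Rational(1, 8), Pow(B, -1), Add(4, B))) (Function('n')(B) = Add(-6, Mul(Rational(1, 8), Mul(Add(B, 4), Pow(B, -1)))) = Add(-6, Mul(Rational(1, 8), Mul(Add(4, B), Pow(B, -1)))) = Add(-6, Mul(Rational(1, 8), Mul(Pow(B, -1), Add(4, B)))) = Add(-6, Mul(Rational(1, 8), Pow(B, -1), Add(4, B))))
Mul(Add(Function('n')(-4), 30), -46) = Mul(Add(Mul(Rational(1, 8), Pow(-4, -1), Add(4, Mul(-47, -4))), 30), -46) = Mul(Add(Mul(Rational(1, 8), Rational(-1, 4), Add(4, 188)), 30), -46) = Mul(Add(Mul(Rational(1, 8), Rational(-1, 4), 192), 30), -46) = Mul(Add(-6, 30), -46) = Mul(24, -46) = -1104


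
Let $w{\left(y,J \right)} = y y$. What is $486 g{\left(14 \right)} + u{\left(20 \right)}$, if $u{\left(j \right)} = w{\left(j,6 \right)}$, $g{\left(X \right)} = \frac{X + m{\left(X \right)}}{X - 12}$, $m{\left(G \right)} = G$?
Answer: $7204$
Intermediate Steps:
$g{\left(X \right)} = \frac{2 X}{-12 + X}$ ($g{\left(X \right)} = \frac{X + X}{X - 12} = \frac{2 X}{-12 + X}$)
$w{\left(y,J \right)} = y^{2}$
$u{\left(j \right)} = j^{2}$
$486 g{\left(14 \right)} + u{\left(20 \right)} = 486 \cdot 2 \cdot 14 \frac{1}{-12 + 14} + 20^{2} = 486 \cdot 2 \cdot 14 \cdot \frac{1}{2} + 400 = 486 \cdot 14 + 400 = 6804 + 400 = 7204$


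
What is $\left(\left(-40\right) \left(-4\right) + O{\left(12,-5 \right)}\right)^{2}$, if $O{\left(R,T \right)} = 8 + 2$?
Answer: $28900$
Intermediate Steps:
$O{\left(R,T \right)} = 10$
$\left(\left(-40\right) \left(-4\right) + O{\left(12,-5 \right)}\right)^{2} = \left(\left(-40\right) \left(-4\right) + 10\right)^{2} = \left(160 + 10\right)^{2} = 170^{2} = 28900$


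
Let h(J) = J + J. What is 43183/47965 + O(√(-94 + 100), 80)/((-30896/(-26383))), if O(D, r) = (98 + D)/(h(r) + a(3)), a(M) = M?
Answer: 170743399547/120777021160 + 26383*√6/5036048 ≈ 1.4265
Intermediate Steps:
h(J) = 2*J
O(D, r) = (98 + D)/(3 + 2*r) (O(D, r) = (98 + D)/(2*r + 3) = (98 + D)/(3 + 2*r))
43183/47965 + O(√(-94 + 100), 80)/((-30896/(-26383))) = 43183/47965 + ((98 + √(-94 + 100))/(3 + 2*80))/((-30896/(-26383))) = 43183*(1/47965) + ((98 + √6)/(3 + 160))/((-30896*(-1/26383))) = 43183/47965 + ((98 + √6)/163)/(30896/26383) = 43183/47965 + ((98 + √6)/163)*(26383/30896) = 43183/47965 + (98/163 + √6/163)*(26383/30896) = 43183/47965 + (1292767/2518024 + 26383*√6/5036048) = 170743399547/120777021160 + 26383*√6/5036048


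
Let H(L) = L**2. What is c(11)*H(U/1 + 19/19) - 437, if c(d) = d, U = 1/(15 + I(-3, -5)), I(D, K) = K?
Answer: -42369/100 ≈ -423.69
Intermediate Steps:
U = 1/10 (U = 1/(15 - 5) = 1/10 ≈ 0.10000)
c(11)*H(U/1 + 19/19) - 437 = 11*((1/10)/1 + 19/19)**2 - 437 = 11*((1/10)*1 + 19*(1/19))**2 - 437 = 11*(1/10 + 1)**2 - 437 = 11*(11/10)**2 - 437 = 11*(121/100) - 437 = 1331/100 - 437 = -42369/100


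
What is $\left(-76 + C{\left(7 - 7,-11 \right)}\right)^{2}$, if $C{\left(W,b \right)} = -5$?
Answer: $6561$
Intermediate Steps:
$\left(-76 + C{\left(7 - 7,-11 \right)}\right)^{2} = \left(-76 - 5\right)^{2} = \left(-81\right)^{2} = 6561$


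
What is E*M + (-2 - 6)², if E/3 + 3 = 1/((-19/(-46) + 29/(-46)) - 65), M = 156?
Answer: -168397/125 ≈ -1347.2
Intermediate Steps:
E = -4523/500 (E = -9 + 3/((-19/(-46) + 29/(-46)) - 65) = -9 + 3/((-19*(-1/46) + 29*(-1/46)) - 65) = -9 + 3/((19/46 - 29/46) - 65) = -9 + 3/(-5/23 - 65) = -9 + 3/(-1500/23) = -9 + 3*(-23/1500) = -9 - 23/500 = -4523/500 ≈ -9.0460)
E*M + (-2 - 6)² = -4523/500*156 + (-2 - 6)² = -176397/125 + (-8)² = -176397/125 + 64 = -168397/125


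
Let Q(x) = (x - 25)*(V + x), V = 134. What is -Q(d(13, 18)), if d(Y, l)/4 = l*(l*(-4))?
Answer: -26305450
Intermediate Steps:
d(Y, l) = -16*l**2 (d(Y, l) = 4*(l*(l*(-4))) = 4*(l*(-4*l)) = 4*(-4*l**2) = -16*l**2)
Q(x) = (-25 + x)*(134 + x) (Q(x) = (x - 25)*(134 + x) = (-25 + x)*(134 + x))
-Q(d(13, 18)) = -(-3350 + (-16*18**2)**2 + 109*(-16*18**2)) = -(-3350 + (-16*324)**2 + 109*(-16*324)) = -(-3350 + (-5184)**2 + 109*(-5184)) = -(-3350 + 26873856 - 565056) = -1*26305450 = -26305450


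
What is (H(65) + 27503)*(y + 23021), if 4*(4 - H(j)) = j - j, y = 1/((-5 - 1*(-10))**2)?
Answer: 15830993682/25 ≈ 6.3324e+8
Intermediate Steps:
y = 1/25 (y = 1/((-5 + 10)**2) = 1/(5**2) = 1/25 ≈ 0.040000)
H(j) = 4 (H(j) = 4 - (j - j)/4 = 4 - 1/4*0 = 4 + 0 = 4)
(H(65) + 27503)*(y + 23021) = (4 + 27503)*(1/25 + 23021) = 27507*(575526/25) = 15830993682/25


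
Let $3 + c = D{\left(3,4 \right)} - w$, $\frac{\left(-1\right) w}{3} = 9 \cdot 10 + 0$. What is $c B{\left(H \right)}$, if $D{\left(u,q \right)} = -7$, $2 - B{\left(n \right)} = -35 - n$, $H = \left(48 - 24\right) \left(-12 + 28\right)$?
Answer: $109460$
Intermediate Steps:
$H = 384$ ($H = 24 \cdot 16 = 384$)
$B{\left(n \right)} = 37 + n$ ($B{\left(n \right)} = 2 - \left(-35 - n\right) = 2 + \left(35 + n\right) = 37 + n$)
$w = -270$ ($w = - 3 \left(9 \cdot 10 + 0\right) = - 3 \left(90 + 0\right) = \left(-3\right) 90 = -270$)
$c = 260$ ($c = -3 - -263 = -3 + \left(-7 + 270\right) = -3 + 263 = 260$)
$c B{\left(H \right)} = 260 \left(37 + 384\right) = 260 \cdot 421 = 109460$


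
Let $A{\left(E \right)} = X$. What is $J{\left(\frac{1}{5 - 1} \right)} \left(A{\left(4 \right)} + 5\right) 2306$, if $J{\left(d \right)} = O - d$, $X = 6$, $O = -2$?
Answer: $- \frac{114147}{2} \approx -57074.0$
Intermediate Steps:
$A{\left(E \right)} = 6$
$J{\left(d \right)} = -2 - d$
$J{\left(\frac{1}{5 - 1} \right)} \left(A{\left(4 \right)} + 5\right) 2306 = \left(-2 - \frac{1}{5 - 1}\right) \left(6 + 5\right) 2306 = \left(-2 - \frac{1}{4}\right) 11 \cdot 2306 = \left(- \frac{9}{4}\right) 11 \cdot 2306 = \left(- \frac{99}{4}\right) 2306 = - \frac{114147}{2}$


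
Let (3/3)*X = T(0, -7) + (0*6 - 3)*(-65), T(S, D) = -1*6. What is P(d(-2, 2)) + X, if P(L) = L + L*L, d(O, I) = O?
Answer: 191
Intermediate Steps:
T(S, D) = -6
P(L) = L + L²
X = 189 (X = -6 + (0*6 - 3)*(-65) = -6 + (0 - 3)*(-65) = -6 - 3*(-65) = -6 + 195 = 189)
P(d(-2, 2)) + X = -2*(1 - 2) + 189 = -2*(-1) + 189 = 2 + 189 = 191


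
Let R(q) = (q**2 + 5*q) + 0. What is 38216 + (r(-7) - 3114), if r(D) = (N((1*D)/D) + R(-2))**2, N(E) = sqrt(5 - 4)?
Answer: 35127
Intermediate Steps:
R(q) = q**2 + 5*q
N(E) = 1 (N(E) = sqrt(1) = 1)
r(D) = 25 (r(D) = (1 - 2*(5 - 2))**2 = (1 - 2*3)**2 = (1 - 6)**2 = (-5)**2 = 25)
38216 + (r(-7) - 3114) = 38216 + (25 - 3114) = 38216 - 3089 = 35127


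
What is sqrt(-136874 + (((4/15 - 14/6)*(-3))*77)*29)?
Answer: I*sqrt(3075735)/5 ≈ 350.76*I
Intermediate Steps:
sqrt(-136874 + (((4/15 - 14/6)*(-3))*77)*29) = sqrt(-136874 + (((4*(1/15) - 14*1/6)*(-3))*77)*29) = sqrt(-136874 + (((4/15 - 7/3)*(-3))*77)*29) = sqrt(-136874 + (-31/15*(-3)*77)*29) = sqrt(-136874 + ((31/5)*77)*29) = sqrt(-136874 + (2387/5)*29) = sqrt(-136874 + 69223/5) = sqrt(-615147/5) = I*sqrt(3075735)/5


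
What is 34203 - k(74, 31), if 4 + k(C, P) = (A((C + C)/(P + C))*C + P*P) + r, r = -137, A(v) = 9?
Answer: 32717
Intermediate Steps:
k(C, P) = -141 + P² + 9*C (k(C, P) = -4 + ((9*C + P*P) - 137) = -4 + ((9*C + P²) - 137) = -4 + ((P² + 9*C) - 137) = -4 + (-137 + P² + 9*C) = -141 + P² + 9*C)
34203 - k(74, 31) = 34203 - (-141 + 31² + 9*74) = 34203 - (-141 + 961 + 666) = 34203 - 1*1486 = 34203 - 1486 = 32717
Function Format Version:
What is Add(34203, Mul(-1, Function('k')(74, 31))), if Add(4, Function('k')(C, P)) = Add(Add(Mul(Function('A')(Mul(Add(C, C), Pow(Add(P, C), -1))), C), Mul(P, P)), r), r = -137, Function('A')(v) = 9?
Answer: 32717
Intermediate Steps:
Function('k')(C, P) = Add(-141, Pow(P, 2), Mul(9, C)) (Function('k')(C, P) = Add(-4, Add(Add(Mul(9, C), Mul(P, P)), -137)) = Add(-4, Add(Add(Mul(9, C), Pow(P, 2)), -137)) = Add(-4, Add(Add(Pow(P, 2), Mul(9, C)), -137)) = Add(-4, Add(-137, Pow(P, 2), Mul(9, C))) = Add(-141, Pow(P, 2), Mul(9, C)))
Add(34203, Mul(-1, Function('k')(74, 31))) = Add(34203, Mul(-1, Add(-141, Pow(31, 2), Mul(9, 74)))) = Add(34203, Mul(-1, Add(-141, 961, 666))) = Add(34203, Mul(-1, 1486)) = Add(34203, -1486) = 32717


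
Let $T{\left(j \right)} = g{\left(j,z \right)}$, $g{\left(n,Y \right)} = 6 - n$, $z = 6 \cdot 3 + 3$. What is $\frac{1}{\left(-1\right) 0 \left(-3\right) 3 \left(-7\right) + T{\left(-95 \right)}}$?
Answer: $\frac{1}{101} \approx 0.009901$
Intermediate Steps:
$z = 21$ ($z = 18 + 3 = 21$)
$T{\left(j \right)} = 6 - j$
$\frac{1}{\left(-1\right) 0 \left(-3\right) 3 \left(-7\right) + T{\left(-95 \right)}} = \frac{1}{\left(-1\right) 0 \left(-3\right) 3 \left(-7\right) + \left(6 - -95\right)} = \frac{1}{0 \left(-3\right) 3 \left(-7\right) + \left(6 + 95\right)} = \frac{1}{0 \cdot 3 \left(-7\right) + 101} = \frac{1}{0 \left(-7\right) + 101} = \frac{1}{0 + 101} = \frac{1}{101}$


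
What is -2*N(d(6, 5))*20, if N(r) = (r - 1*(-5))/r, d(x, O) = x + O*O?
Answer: -1440/31 ≈ -46.452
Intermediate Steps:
d(x, O) = x + O**2
N(r) = (5 + r)/r (N(r) = (r + 5)/r = (5 + r)/r)
-2*N(d(6, 5))*20 = -2*(5 + (6 + 5**2))/(6 + 5**2)*20 = -2*(5 + (6 + 25))/(6 + 25)*20 = -2*(5 + 31)/31*20 = -2*36/31*20 = -72/31*20 = -1440/31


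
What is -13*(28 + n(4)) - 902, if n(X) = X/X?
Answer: -1279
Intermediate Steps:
n(X) = 1
-13*(28 + n(4)) - 902 = -13*(28 + 1) - 902 = -13*29 - 902 = -377 - 902 = -1279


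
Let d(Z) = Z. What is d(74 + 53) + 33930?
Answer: 34057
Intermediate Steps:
d(74 + 53) + 33930 = (74 + 53) + 33930 = 127 + 33930 = 34057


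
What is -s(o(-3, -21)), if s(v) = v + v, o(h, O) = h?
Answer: 6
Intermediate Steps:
s(v) = 2*v
-s(o(-3, -21)) = -2*(-3) = -1*(-6) = 6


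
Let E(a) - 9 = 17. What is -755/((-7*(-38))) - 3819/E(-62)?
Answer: -258871/1729 ≈ -149.72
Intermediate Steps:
E(a) = 26 (E(a) = 9 + 17 = 26)
-755/((-7*(-38))) - 3819/E(-62) = -755/((-7*(-38))) - 3819/26 = -755/266 - 3819*1/26 = -755*1/266 - 3819/26 = -755/266 - 3819/26 = -258871/1729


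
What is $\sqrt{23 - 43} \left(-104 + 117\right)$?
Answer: $26 i \sqrt{5} \approx 58.138 i$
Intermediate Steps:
$\sqrt{23 - 43} \left(-104 + 117\right) = \sqrt{-20} \cdot 13 = 2 i \sqrt{5} \cdot 13 = 26 i \sqrt{5}$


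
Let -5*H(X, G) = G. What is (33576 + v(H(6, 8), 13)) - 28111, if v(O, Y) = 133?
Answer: 5598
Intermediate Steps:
H(X, G) = -G/5
(33576 + v(H(6, 8), 13)) - 28111 = (33576 + 133) - 28111 = 33709 - 28111 = 5598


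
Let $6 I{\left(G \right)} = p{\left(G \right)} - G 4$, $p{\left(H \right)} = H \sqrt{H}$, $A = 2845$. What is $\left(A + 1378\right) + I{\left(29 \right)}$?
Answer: $\frac{12611}{3} + \frac{29 \sqrt{29}}{6} \approx 4229.7$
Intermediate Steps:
$p{\left(H \right)} = H^{\frac{3}{2}}$
$I{\left(G \right)} = - \frac{2 G}{3} + \frac{G^{\frac{3}{2}}}{6}$ ($I{\left(G \right)} = \frac{G^{\frac{3}{2}} - G 4}{6} = \frac{G^{\frac{3}{2}} - 4 G}{6} = - \frac{2 G}{3} + \frac{G^{\frac{3}{2}}}{6}$)
$\left(A + 1378\right) + I{\left(29 \right)} = \left(2845 + 1378\right) + \left(\left(- \frac{2}{3}\right) 29 + \frac{29^{\frac{3}{2}}}{6}\right) = 4223 - \left(\frac{58}{3} - \frac{29 \sqrt{29}}{6}\right) = \frac{12611}{3} + \frac{29 \sqrt{29}}{6}$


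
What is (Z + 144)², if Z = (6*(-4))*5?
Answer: 576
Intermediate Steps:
Z = -120 (Z = -24*5 = -120)
(Z + 144)² = (-120 + 144)² = 24² = 576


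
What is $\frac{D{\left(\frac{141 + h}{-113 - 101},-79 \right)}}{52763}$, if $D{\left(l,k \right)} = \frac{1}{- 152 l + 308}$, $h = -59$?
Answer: $\frac{107}{2067676444} \approx 5.1749 \cdot 10^{-8}$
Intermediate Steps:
$D{\left(l,k \right)} = \frac{1}{308 - 152 l}$
$\frac{D{\left(\frac{141 + h}{-113 - 101},-79 \right)}}{52763} = \frac{\left(-1\right) \frac{1}{-308 + 152 \frac{141 - 59}{-113 - 101}}}{52763} = - \frac{1}{-308 + 152 \frac{82}{-214}} \cdot \frac{1}{52763} = - \frac{1}{-308 + 152 \cdot 82 \left(- \frac{1}{214}\right)} \frac{1}{52763} = - \frac{1}{-308 + 152 \left(- \frac{41}{107}\right)} \frac{1}{52763} = - \frac{1}{-308 - \frac{6232}{107}} \cdot \frac{1}{52763} = - \frac{1}{- \frac{39188}{107}} \cdot \frac{1}{52763} = \left(-1\right) \left(- \frac{107}{39188}\right) \frac{1}{52763} = \frac{107}{39188} \cdot \frac{1}{52763} = \frac{107}{2067676444}$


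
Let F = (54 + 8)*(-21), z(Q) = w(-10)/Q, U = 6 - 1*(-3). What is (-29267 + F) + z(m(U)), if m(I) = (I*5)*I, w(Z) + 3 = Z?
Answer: -12380458/405 ≈ -30569.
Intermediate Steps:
w(Z) = -3 + Z
U = 9 (U = 6 + 3 = 9)
m(I) = 5*I² (m(I) = (5*I)*I = 5*I²)
z(Q) = -13/Q (z(Q) = (-3 - 10)/Q = -13/Q)
F = -1302 (F = 62*(-21) = -1302)
(-29267 + F) + z(m(U)) = (-29267 - 1302) - 13/(5*9²) = -30569 - 13/(5*81) = -30569 - 13/405 = -12380458/405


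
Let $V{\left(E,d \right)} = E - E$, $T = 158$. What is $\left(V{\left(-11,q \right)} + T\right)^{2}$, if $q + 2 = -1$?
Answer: $24964$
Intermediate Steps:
$q = -3$ ($q = -2 - 1 = -3$)
$V{\left(E,d \right)} = 0$
$\left(V{\left(-11,q \right)} + T\right)^{2} = \left(0 + 158\right)^{2} = 158^{2} = 24964$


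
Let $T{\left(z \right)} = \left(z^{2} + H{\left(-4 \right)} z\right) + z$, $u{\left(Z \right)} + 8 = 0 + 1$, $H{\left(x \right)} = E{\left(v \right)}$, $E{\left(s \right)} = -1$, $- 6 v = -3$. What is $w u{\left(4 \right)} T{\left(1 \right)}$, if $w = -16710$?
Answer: $116970$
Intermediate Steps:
$v = \frac{1}{2}$ ($v = \left(- \frac{1}{6}\right) \left(-3\right) = \frac{1}{2} \approx 0.5$)
$H{\left(x \right)} = -1$
$u{\left(Z \right)} = -7$ ($u{\left(Z \right)} = -8 + \left(0 + 1\right) = -8 + 1 = -7$)
$T{\left(z \right)} = z^{2}$ ($T{\left(z \right)} = \left(z^{2} - z\right) + z = z^{2}$)
$w u{\left(4 \right)} T{\left(1 \right)} = - 16710 \left(- 7 \cdot 1^{2}\right) = - 16710 \left(\left(-7\right) 1\right) = \left(-16710\right) \left(-7\right) = 116970$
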